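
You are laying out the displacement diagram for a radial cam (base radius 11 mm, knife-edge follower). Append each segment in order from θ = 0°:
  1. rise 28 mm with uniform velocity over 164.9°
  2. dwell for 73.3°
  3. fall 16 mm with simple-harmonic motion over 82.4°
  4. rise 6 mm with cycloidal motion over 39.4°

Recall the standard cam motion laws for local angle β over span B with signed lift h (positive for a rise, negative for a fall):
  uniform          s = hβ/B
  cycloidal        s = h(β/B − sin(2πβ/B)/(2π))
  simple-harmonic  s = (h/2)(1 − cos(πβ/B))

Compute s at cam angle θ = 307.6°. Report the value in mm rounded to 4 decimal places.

seg 1 [0°–164.9°] uniform, h=28: full span → s += 28 → s = 28.0000
seg 2 [164.9°–238.2°] dwell: s stays 28.0000
seg 3 [238.2°–320.6°] simple-harmonic, h=-16: θ=307.6° here. β=69.4, B=82.4. -16/2·(1 − cos(π·0.8422)) = -15.0373 → s = 12.9627

12.9627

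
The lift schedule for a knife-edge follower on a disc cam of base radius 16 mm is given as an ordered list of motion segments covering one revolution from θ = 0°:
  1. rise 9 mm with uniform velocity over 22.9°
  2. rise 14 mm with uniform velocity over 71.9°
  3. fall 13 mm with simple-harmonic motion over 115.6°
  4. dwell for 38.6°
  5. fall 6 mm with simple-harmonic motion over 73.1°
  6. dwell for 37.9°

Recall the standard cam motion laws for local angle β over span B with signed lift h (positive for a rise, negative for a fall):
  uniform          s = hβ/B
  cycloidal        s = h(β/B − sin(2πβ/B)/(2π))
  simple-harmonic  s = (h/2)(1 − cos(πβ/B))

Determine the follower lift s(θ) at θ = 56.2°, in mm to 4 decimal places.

seg 1 [0°–22.9°] uniform, h=9: full span → s += 9 → s = 9.0000
seg 2 [22.9°–94.8°] uniform, h=14: θ=56.2° here. β=33.3, B=71.9. 14·33.3/71.9 = 6.4840 → s = 15.4840

15.4840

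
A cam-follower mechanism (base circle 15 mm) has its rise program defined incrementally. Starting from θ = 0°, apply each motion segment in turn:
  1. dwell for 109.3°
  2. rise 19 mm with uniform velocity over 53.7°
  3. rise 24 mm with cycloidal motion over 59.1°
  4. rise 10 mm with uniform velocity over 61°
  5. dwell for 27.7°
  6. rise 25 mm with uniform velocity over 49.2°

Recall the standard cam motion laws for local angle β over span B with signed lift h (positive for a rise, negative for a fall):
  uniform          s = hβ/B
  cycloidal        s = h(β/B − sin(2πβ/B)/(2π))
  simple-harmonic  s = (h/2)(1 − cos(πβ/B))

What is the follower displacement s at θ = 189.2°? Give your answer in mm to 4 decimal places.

seg 1 [0°–109.3°] dwell: s stays 0.0000
seg 2 [109.3°–163°] uniform, h=19: full span → s += 19 → s = 19.0000
seg 3 [163°–222.1°] cycloidal, h=24: θ=189.2° here. β=26.2, B=59.1. 24·(0.4433 − sin(2π·0.4433)/(2π)) = 9.3078 → s = 28.3078

28.3078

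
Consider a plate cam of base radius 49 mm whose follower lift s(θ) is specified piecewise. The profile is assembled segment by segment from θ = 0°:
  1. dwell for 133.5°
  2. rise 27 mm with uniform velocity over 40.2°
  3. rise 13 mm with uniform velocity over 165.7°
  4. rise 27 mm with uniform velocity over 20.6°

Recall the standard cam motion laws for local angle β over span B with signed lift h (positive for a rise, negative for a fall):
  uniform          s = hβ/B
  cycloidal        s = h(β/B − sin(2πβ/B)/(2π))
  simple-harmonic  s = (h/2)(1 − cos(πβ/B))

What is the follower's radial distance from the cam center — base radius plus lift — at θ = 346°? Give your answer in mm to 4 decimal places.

seg 1 [0°–133.5°] dwell: s stays 0.0000
seg 2 [133.5°–173.7°] uniform, h=27: full span → s += 27 → s = 27.0000
seg 3 [173.7°–339.4°] uniform, h=13: full span → s += 13 → s = 40.0000
seg 4 [339.4°–360°] uniform, h=27: θ=346° here. β=6.6, B=20.6. 27·6.6/20.6 = 8.6505 → s = 48.6505
radial distance = base radius + s = 49 + 48.6505 = 97.6505

97.6505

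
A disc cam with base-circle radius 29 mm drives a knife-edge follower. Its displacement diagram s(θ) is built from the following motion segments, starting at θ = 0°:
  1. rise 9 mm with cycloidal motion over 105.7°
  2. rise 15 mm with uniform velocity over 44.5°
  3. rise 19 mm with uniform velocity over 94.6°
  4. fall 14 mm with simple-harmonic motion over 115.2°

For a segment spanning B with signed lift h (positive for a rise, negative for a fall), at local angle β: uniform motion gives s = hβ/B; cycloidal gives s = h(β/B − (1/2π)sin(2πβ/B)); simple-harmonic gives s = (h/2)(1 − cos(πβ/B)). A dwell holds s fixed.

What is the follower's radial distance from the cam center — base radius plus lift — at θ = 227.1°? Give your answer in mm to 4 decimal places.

seg 1 [0°–105.7°] cycloidal, h=9: full span → s += 9 → s = 9.0000
seg 2 [105.7°–150.2°] uniform, h=15: full span → s += 15 → s = 24.0000
seg 3 [150.2°–244.8°] uniform, h=19: θ=227.1° here. β=76.9, B=94.6. 19·76.9/94.6 = 15.4450 → s = 39.4450
radial distance = base radius + s = 29 + 39.4450 = 68.4450

68.4450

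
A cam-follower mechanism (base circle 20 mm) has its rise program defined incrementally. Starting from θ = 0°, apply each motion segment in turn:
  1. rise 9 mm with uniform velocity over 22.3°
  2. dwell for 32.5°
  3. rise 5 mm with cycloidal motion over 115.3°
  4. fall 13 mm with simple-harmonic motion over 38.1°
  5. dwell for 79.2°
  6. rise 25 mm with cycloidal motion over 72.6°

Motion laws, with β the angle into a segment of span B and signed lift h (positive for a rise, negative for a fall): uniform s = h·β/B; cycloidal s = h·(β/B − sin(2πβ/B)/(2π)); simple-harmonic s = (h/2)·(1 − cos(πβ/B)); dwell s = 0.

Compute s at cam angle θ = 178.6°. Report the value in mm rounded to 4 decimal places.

seg 1 [0°–22.3°] uniform, h=9: full span → s += 9 → s = 9.0000
seg 2 [22.3°–54.8°] dwell: s stays 9.0000
seg 3 [54.8°–170.1°] cycloidal, h=5: full span → s += 5 → s = 14.0000
seg 4 [170.1°–208.2°] simple-harmonic, h=-13: θ=178.6° here. β=8.5, B=38.1. -13/2·(1 − cos(π·0.2231)) = -1.5322 → s = 12.4678

12.4678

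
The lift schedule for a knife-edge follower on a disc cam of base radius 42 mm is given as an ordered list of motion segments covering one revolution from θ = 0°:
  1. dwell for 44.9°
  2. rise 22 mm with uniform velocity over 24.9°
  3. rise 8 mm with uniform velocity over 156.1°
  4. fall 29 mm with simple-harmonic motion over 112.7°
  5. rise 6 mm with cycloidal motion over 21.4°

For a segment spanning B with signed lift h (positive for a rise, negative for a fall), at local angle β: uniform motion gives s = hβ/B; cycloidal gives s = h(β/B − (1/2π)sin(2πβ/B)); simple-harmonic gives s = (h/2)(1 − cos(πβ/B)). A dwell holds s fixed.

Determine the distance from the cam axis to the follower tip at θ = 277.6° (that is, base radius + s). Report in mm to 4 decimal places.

seg 1 [0°–44.9°] dwell: s stays 0.0000
seg 2 [44.9°–69.8°] uniform, h=22: full span → s += 22 → s = 22.0000
seg 3 [69.8°–225.9°] uniform, h=8: full span → s += 8 → s = 30.0000
seg 4 [225.9°–338.6°] simple-harmonic, h=-29: θ=277.6° here. β=51.7, B=112.7. -29/2·(1 − cos(π·0.4587)) = -12.6257 → s = 17.3743
radial distance = base radius + s = 42 + 17.3743 = 59.3743

59.3743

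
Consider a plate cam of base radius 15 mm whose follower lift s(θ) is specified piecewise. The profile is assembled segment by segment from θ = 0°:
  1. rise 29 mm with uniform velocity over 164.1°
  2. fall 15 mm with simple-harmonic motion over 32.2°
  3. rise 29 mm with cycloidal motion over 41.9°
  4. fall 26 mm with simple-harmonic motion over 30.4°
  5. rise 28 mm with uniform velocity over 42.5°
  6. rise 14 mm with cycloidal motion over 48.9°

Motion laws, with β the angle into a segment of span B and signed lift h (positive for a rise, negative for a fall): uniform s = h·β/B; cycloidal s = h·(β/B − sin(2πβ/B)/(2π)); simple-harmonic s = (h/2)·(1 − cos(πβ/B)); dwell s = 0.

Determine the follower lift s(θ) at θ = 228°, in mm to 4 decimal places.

seg 1 [0°–164.1°] uniform, h=29: full span → s += 29 → s = 29.0000
seg 2 [164.1°–196.3°] simple-harmonic, h=-15: full span → s += -15 → s = 14.0000
seg 3 [196.3°–238.2°] cycloidal, h=29: θ=228° here. β=31.7, B=41.9. 29·(0.7566 − sin(2π·0.7566)/(2π)) = 26.5519 → s = 40.5519

40.5519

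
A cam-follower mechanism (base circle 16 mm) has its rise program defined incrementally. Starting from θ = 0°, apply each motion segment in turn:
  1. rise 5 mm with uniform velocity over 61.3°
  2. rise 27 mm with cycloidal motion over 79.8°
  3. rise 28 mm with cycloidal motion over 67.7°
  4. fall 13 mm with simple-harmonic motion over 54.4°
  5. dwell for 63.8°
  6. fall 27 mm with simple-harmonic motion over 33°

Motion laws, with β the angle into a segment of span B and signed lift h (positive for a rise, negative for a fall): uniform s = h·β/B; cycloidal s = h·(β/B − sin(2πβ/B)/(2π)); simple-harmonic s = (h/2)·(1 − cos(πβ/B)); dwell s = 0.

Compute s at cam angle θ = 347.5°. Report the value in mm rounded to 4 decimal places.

seg 1 [0°–61.3°] uniform, h=5: full span → s += 5 → s = 5.0000
seg 2 [61.3°–141.1°] cycloidal, h=27: full span → s += 27 → s = 32.0000
seg 3 [141.1°–208.8°] cycloidal, h=28: full span → s += 28 → s = 60.0000
seg 4 [208.8°–263.2°] simple-harmonic, h=-13: full span → s += -13 → s = 47.0000
seg 5 [263.2°–327°] dwell: s stays 47.0000
seg 6 [327°–360°] simple-harmonic, h=-27: θ=347.5° here. β=20.5, B=33. -27/2·(1 − cos(π·0.6212)) = -18.5174 → s = 28.4826

28.4826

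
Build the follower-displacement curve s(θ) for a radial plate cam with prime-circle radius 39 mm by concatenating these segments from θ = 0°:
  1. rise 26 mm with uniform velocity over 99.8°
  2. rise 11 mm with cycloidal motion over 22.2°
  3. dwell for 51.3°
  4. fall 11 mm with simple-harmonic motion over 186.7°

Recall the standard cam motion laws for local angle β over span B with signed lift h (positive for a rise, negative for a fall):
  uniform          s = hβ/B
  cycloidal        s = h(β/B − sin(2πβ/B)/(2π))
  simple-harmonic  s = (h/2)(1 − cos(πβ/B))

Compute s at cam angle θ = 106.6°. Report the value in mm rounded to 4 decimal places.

seg 1 [0°–99.8°] uniform, h=26: full span → s += 26 → s = 26.0000
seg 2 [99.8°–122°] cycloidal, h=11: θ=106.6° here. β=6.8, B=22.2. 11·(0.3063 − sin(2π·0.3063)/(2π)) = 1.7271 → s = 27.7271

27.7271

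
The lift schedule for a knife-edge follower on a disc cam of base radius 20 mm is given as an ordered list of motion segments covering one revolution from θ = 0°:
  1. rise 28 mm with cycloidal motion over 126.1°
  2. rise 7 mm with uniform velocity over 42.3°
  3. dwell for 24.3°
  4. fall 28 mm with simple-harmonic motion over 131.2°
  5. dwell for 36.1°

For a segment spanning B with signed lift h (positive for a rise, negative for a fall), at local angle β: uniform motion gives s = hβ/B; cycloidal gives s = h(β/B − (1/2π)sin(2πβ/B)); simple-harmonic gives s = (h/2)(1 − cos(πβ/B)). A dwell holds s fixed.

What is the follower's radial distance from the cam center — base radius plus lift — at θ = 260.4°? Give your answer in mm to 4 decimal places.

seg 1 [0°–126.1°] cycloidal, h=28: full span → s += 28 → s = 28.0000
seg 2 [126.1°–168.4°] uniform, h=7: full span → s += 7 → s = 35.0000
seg 3 [168.4°–192.7°] dwell: s stays 35.0000
seg 4 [192.7°–323.9°] simple-harmonic, h=-28: θ=260.4° here. β=67.7, B=131.2. -28/2·(1 − cos(π·0.5160)) = -14.7037 → s = 20.2963
radial distance = base radius + s = 20 + 20.2963 = 40.2963

40.2963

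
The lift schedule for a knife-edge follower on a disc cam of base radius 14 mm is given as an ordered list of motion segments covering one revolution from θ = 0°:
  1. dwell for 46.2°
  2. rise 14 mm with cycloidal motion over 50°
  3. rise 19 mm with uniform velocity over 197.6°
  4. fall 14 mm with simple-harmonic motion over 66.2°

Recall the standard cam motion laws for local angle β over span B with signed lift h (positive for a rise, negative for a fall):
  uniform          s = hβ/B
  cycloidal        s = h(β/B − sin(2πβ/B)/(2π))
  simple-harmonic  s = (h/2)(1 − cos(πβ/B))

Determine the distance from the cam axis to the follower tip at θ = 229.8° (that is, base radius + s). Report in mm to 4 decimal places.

seg 1 [0°–46.2°] dwell: s stays 0.0000
seg 2 [46.2°–96.2°] cycloidal, h=14: full span → s += 14 → s = 14.0000
seg 3 [96.2°–293.8°] uniform, h=19: θ=229.8° here. β=133.6, B=197.6. 19·133.6/197.6 = 12.8462 → s = 26.8462
radial distance = base radius + s = 14 + 26.8462 = 40.8462

40.8462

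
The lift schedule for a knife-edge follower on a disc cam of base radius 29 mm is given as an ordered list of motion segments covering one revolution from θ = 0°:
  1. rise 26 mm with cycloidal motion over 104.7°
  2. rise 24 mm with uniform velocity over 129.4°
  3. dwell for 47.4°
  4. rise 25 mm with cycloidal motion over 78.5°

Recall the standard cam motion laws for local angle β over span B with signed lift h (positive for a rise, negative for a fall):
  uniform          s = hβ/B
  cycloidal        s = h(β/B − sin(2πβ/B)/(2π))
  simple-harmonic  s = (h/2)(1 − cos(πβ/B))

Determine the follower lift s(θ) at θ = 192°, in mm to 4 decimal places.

seg 1 [0°–104.7°] cycloidal, h=26: full span → s += 26 → s = 26.0000
seg 2 [104.7°–234.1°] uniform, h=24: θ=192° here. β=87.3, B=129.4. 24·87.3/129.4 = 16.1917 → s = 42.1917

42.1917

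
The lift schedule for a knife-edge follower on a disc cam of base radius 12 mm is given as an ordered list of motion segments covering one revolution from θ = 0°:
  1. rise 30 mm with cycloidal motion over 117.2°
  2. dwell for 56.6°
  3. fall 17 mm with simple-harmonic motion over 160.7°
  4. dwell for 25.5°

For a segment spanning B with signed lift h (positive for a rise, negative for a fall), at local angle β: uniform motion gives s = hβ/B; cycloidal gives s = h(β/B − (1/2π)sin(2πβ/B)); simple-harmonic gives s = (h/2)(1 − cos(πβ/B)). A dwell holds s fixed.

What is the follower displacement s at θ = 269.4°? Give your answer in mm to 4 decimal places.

seg 1 [0°–117.2°] cycloidal, h=30: full span → s += 30 → s = 30.0000
seg 2 [117.2°–173.8°] dwell: s stays 30.0000
seg 3 [173.8°–334.5°] simple-harmonic, h=-17: θ=269.4° here. β=95.6, B=160.7. -17/2·(1 − cos(π·0.5949)) = -10.9967 → s = 19.0033

19.0033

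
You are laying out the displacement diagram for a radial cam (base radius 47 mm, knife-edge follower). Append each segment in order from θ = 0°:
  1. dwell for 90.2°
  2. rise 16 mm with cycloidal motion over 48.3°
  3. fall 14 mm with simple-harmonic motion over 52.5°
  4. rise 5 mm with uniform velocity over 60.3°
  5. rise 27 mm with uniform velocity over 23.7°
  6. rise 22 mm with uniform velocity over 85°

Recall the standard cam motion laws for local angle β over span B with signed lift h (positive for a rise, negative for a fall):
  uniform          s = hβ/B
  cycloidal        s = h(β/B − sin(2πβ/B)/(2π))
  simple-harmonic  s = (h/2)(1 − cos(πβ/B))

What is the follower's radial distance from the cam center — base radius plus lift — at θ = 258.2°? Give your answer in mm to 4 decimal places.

seg 1 [0°–90.2°] dwell: s stays 0.0000
seg 2 [90.2°–138.5°] cycloidal, h=16: full span → s += 16 → s = 16.0000
seg 3 [138.5°–191°] simple-harmonic, h=-14: full span → s += -14 → s = 2.0000
seg 4 [191°–251.3°] uniform, h=5: full span → s += 5 → s = 7.0000
seg 5 [251.3°–275°] uniform, h=27: θ=258.2° here. β=6.9, B=23.7. 27·6.9/23.7 = 7.8608 → s = 14.8608
radial distance = base radius + s = 47 + 14.8608 = 61.8608

61.8608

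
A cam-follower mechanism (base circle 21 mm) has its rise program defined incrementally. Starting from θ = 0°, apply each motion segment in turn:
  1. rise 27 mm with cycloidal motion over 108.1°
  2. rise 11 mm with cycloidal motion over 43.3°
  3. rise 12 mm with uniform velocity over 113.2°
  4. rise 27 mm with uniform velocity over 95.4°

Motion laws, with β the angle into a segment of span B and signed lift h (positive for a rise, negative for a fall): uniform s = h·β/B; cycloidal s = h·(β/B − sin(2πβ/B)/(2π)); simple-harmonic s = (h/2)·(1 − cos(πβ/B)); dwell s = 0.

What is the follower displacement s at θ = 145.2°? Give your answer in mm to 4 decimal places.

seg 1 [0°–108.1°] cycloidal, h=27: full span → s += 27 → s = 27.0000
seg 2 [108.1°–151.4°] cycloidal, h=11: θ=145.2° here. β=37.1, B=43.3. 11·(0.8568 − sin(2π·0.8568)/(2π)) = 10.7960 → s = 37.7960

37.7960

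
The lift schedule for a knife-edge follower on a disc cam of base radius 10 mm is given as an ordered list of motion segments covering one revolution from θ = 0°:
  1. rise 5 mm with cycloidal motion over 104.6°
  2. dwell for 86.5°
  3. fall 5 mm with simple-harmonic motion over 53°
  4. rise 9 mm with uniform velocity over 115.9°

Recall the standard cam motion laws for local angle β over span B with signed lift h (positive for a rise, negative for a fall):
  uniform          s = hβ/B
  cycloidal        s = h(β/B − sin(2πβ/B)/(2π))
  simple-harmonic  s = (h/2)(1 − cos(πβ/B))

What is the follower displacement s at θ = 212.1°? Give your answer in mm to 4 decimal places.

seg 1 [0°–104.6°] cycloidal, h=5: full span → s += 5 → s = 5.0000
seg 2 [104.6°–191.1°] dwell: s stays 5.0000
seg 3 [191.1°–244.1°] simple-harmonic, h=-5: θ=212.1° here. β=21, B=53. -5/2·(1 − cos(π·0.3962)) = -1.6993 → s = 3.3007

3.3007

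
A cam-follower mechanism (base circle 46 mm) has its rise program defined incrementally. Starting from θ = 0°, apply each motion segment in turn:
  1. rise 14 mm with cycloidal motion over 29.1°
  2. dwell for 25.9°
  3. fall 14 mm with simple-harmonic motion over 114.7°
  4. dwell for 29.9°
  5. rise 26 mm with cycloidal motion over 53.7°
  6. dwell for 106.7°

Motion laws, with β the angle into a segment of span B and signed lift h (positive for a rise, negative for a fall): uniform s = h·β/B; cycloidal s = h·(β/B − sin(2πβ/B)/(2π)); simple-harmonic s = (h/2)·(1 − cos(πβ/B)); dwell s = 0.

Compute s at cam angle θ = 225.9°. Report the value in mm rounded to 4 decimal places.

seg 1 [0°–29.1°] cycloidal, h=14: full span → s += 14 → s = 14.0000
seg 2 [29.1°–55°] dwell: s stays 14.0000
seg 3 [55°–169.7°] simple-harmonic, h=-14: full span → s += -14 → s = 0.0000
seg 4 [169.7°–199.6°] dwell: s stays 0.0000
seg 5 [199.6°–253.3°] cycloidal, h=26: θ=225.9° here. β=26.3, B=53.7. 26·(0.4898 − sin(2π·0.4898)/(2π)) = 12.4676 → s = 12.4676

12.4676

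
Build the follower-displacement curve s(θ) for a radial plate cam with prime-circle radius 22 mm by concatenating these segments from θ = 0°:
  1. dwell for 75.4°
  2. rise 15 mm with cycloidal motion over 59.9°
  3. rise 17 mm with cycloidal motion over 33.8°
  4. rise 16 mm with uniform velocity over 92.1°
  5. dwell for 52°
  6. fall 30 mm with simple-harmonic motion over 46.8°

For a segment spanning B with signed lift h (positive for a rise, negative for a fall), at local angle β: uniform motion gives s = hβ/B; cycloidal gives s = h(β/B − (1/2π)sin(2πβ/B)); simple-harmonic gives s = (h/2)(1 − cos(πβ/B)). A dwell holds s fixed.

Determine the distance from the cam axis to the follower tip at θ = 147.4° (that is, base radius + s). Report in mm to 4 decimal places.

seg 1 [0°–75.4°] dwell: s stays 0.0000
seg 2 [75.4°–135.3°] cycloidal, h=15: full span → s += 15 → s = 15.0000
seg 3 [135.3°–169.1°] cycloidal, h=17: θ=147.4° here. β=12.1, B=33.8. 17·(0.3580 − sin(2π·0.3580)/(2π)) = 3.9794 → s = 18.9794
radial distance = base radius + s = 22 + 18.9794 = 40.9794

40.9794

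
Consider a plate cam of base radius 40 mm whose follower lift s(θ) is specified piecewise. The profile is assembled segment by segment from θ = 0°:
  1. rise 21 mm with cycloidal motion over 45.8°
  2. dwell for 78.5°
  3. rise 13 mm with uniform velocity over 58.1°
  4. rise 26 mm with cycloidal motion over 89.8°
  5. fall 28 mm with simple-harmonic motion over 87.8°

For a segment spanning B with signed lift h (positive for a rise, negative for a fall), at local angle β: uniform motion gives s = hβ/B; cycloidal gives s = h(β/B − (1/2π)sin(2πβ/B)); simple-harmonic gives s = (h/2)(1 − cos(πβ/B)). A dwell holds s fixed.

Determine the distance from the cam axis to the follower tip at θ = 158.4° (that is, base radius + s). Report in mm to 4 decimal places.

seg 1 [0°–45.8°] cycloidal, h=21: full span → s += 21 → s = 21.0000
seg 2 [45.8°–124.3°] dwell: s stays 21.0000
seg 3 [124.3°–182.4°] uniform, h=13: θ=158.4° here. β=34.1, B=58.1. 13·34.1/58.1 = 7.6299 → s = 28.6299
radial distance = base radius + s = 40 + 28.6299 = 68.6299

68.6299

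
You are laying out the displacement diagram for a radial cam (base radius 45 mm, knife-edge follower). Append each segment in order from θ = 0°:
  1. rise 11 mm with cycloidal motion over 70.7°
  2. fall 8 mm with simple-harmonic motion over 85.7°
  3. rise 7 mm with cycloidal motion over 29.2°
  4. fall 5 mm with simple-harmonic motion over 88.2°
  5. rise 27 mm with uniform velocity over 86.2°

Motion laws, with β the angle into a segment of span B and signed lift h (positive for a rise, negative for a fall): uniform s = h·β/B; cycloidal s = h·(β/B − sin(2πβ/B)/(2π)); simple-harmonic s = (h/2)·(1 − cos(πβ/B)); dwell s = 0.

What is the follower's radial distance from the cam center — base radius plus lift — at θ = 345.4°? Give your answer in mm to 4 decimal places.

seg 1 [0°–70.7°] cycloidal, h=11: full span → s += 11 → s = 11.0000
seg 2 [70.7°–156.4°] simple-harmonic, h=-8: full span → s += -8 → s = 3.0000
seg 3 [156.4°–185.6°] cycloidal, h=7: full span → s += 7 → s = 10.0000
seg 4 [185.6°–273.8°] simple-harmonic, h=-5: full span → s += -5 → s = 5.0000
seg 5 [273.8°–360°] uniform, h=27: θ=345.4° here. β=71.6, B=86.2. 27·71.6/86.2 = 22.4269 → s = 27.4269
radial distance = base radius + s = 45 + 27.4269 = 72.4269

72.4269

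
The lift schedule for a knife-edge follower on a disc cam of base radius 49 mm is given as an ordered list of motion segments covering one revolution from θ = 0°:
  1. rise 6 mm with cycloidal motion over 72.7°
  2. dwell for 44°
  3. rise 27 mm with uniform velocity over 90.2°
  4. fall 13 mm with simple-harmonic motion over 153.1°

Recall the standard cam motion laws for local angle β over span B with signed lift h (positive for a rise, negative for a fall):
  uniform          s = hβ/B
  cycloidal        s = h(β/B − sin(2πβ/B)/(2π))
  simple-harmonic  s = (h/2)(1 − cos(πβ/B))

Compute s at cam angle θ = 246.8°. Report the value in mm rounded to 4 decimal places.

seg 1 [0°–72.7°] cycloidal, h=6: full span → s += 6 → s = 6.0000
seg 2 [72.7°–116.7°] dwell: s stays 6.0000
seg 3 [116.7°–206.9°] uniform, h=27: full span → s += 27 → s = 33.0000
seg 4 [206.9°–360°] simple-harmonic, h=-13: θ=246.8° here. β=39.9, B=153.1. -13/2·(1 − cos(π·0.2606)) = -2.0596 → s = 30.9404

30.9404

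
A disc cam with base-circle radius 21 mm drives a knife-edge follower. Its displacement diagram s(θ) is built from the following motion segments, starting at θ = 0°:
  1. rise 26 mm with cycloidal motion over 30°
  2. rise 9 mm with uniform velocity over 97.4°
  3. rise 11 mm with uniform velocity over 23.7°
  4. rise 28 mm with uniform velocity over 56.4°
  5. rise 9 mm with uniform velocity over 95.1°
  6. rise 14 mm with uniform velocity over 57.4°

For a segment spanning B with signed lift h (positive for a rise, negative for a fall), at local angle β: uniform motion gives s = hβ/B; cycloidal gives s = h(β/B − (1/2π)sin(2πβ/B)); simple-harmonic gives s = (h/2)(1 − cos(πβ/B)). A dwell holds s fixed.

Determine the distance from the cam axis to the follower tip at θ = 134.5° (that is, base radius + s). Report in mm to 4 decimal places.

seg 1 [0°–30°] cycloidal, h=26: full span → s += 26 → s = 26.0000
seg 2 [30°–127.4°] uniform, h=9: full span → s += 9 → s = 35.0000
seg 3 [127.4°–151.1°] uniform, h=11: θ=134.5° here. β=7.1, B=23.7. 11·7.1/23.7 = 3.2954 → s = 38.2954
radial distance = base radius + s = 21 + 38.2954 = 59.2954

59.2954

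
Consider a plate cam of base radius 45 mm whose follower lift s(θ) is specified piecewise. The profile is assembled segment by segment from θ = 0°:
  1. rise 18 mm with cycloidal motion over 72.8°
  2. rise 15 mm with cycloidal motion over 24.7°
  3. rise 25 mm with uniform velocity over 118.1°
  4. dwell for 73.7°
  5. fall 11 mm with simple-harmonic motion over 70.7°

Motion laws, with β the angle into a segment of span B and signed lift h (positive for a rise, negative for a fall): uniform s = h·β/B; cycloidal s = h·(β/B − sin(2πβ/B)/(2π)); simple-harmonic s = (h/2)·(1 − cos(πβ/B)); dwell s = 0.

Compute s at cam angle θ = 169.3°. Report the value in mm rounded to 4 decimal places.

seg 1 [0°–72.8°] cycloidal, h=18: full span → s += 18 → s = 18.0000
seg 2 [72.8°–97.5°] cycloidal, h=15: full span → s += 15 → s = 33.0000
seg 3 [97.5°–215.6°] uniform, h=25: θ=169.3° here. β=71.8, B=118.1. 25·71.8/118.1 = 15.1990 → s = 48.1990

48.1990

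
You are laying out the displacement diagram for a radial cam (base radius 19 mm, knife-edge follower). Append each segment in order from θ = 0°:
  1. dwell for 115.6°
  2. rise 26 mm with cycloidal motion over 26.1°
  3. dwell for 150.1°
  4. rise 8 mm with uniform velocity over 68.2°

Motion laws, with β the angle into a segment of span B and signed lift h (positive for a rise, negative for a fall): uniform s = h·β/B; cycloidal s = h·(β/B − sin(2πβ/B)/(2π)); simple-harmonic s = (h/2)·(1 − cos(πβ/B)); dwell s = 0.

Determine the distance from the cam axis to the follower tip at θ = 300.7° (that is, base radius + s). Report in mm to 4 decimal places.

seg 1 [0°–115.6°] dwell: s stays 0.0000
seg 2 [115.6°–141.7°] cycloidal, h=26: full span → s += 26 → s = 26.0000
seg 3 [141.7°–291.8°] dwell: s stays 26.0000
seg 4 [291.8°–360°] uniform, h=8: θ=300.7° here. β=8.9, B=68.2. 8·8.9/68.2 = 1.0440 → s = 27.0440
radial distance = base radius + s = 19 + 27.0440 = 46.0440

46.0440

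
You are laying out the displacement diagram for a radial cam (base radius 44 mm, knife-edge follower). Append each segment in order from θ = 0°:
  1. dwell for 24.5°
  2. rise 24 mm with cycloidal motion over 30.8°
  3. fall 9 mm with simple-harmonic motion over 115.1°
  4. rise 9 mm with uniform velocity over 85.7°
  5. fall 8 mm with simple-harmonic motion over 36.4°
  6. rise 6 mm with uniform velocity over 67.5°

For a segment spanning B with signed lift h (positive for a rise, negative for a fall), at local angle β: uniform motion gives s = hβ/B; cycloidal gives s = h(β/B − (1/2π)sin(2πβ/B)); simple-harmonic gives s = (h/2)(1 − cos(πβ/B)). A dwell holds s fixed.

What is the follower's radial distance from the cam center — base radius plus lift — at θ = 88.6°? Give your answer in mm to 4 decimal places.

seg 1 [0°–24.5°] dwell: s stays 0.0000
seg 2 [24.5°–55.3°] cycloidal, h=24: full span → s += 24 → s = 24.0000
seg 3 [55.3°–170.4°] simple-harmonic, h=-9: θ=88.6° here. β=33.3, B=115.1. -9/2·(1 − cos(π·0.2893)) = -1.7343 → s = 22.2657
radial distance = base radius + s = 44 + 22.2657 = 66.2657

66.2657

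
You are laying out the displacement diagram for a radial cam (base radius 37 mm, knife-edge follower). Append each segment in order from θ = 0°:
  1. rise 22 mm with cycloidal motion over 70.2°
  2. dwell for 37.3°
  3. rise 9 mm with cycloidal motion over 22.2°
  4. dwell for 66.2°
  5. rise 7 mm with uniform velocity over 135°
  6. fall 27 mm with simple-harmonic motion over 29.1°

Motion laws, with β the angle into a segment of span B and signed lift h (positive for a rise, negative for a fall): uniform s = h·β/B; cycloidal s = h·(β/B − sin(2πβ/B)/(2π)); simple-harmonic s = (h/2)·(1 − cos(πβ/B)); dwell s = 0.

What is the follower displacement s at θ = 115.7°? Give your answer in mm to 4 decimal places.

seg 1 [0°–70.2°] cycloidal, h=22: full span → s += 22 → s = 22.0000
seg 2 [70.2°–107.5°] dwell: s stays 22.0000
seg 3 [107.5°–129.7°] cycloidal, h=9: θ=115.7° here. β=8.2, B=22.2. 9·(0.3694 − sin(2π·0.3694)/(2π)) = 2.2763 → s = 24.2763

24.2763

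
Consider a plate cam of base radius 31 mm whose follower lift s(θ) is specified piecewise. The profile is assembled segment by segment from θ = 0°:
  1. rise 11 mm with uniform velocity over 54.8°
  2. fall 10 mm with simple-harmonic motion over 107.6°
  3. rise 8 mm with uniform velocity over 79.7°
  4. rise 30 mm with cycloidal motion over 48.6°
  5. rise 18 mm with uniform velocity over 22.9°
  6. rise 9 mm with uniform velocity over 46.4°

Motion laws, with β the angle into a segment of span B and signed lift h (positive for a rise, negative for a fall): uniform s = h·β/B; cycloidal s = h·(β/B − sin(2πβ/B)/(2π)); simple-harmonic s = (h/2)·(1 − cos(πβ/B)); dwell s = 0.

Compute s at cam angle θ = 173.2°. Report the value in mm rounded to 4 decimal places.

seg 1 [0°–54.8°] uniform, h=11: full span → s += 11 → s = 11.0000
seg 2 [54.8°–162.4°] simple-harmonic, h=-10: full span → s += -10 → s = 1.0000
seg 3 [162.4°–242.1°] uniform, h=8: θ=173.2° here. β=10.8, B=79.7. 8·10.8/79.7 = 1.0841 → s = 2.0841

2.0841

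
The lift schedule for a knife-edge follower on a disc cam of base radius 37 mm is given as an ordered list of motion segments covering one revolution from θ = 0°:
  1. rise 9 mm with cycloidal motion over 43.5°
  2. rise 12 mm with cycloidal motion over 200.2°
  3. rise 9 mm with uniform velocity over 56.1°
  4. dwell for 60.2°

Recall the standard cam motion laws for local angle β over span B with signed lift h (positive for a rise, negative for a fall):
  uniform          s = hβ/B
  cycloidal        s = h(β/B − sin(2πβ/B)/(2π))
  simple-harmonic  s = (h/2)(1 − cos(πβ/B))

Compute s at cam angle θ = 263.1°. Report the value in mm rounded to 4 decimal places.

seg 1 [0°–43.5°] cycloidal, h=9: full span → s += 9 → s = 9.0000
seg 2 [43.5°–243.7°] cycloidal, h=12: full span → s += 12 → s = 21.0000
seg 3 [243.7°–299.8°] uniform, h=9: θ=263.1° here. β=19.4, B=56.1. 9·19.4/56.1 = 3.1123 → s = 24.1123

24.1123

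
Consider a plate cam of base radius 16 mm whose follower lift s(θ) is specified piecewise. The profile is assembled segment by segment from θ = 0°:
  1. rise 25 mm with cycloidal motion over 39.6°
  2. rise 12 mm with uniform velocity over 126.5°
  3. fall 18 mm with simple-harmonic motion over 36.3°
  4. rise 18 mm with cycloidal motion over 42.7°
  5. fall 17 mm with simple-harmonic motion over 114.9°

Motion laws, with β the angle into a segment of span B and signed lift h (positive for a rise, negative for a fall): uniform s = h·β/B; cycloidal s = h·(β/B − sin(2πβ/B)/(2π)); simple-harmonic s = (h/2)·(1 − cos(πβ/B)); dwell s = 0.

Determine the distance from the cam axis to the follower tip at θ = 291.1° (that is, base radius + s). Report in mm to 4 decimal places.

seg 1 [0°–39.6°] cycloidal, h=25: full span → s += 25 → s = 25.0000
seg 2 [39.6°–166.1°] uniform, h=12: full span → s += 12 → s = 37.0000
seg 3 [166.1°–202.4°] simple-harmonic, h=-18: full span → s += -18 → s = 19.0000
seg 4 [202.4°–245.1°] cycloidal, h=18: full span → s += 18 → s = 37.0000
seg 5 [245.1°–360°] simple-harmonic, h=-17: θ=291.1° here. β=46, B=114.9. -17/2·(1 − cos(π·0.4003)) = -5.8822 → s = 31.1178
radial distance = base radius + s = 16 + 31.1178 = 47.1178

47.1178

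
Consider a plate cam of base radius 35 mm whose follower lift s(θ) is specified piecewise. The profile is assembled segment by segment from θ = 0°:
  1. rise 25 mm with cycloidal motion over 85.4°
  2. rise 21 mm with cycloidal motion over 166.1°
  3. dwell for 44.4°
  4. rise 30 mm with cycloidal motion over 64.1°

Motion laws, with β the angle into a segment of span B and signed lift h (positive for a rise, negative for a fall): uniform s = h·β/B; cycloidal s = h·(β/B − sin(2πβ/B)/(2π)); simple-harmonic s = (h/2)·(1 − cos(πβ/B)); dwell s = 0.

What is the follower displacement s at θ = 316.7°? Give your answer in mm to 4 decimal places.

seg 1 [0°–85.4°] cycloidal, h=25: full span → s += 25 → s = 25.0000
seg 2 [85.4°–251.5°] cycloidal, h=21: full span → s += 21 → s = 46.0000
seg 3 [251.5°–295.9°] dwell: s stays 46.0000
seg 4 [295.9°–360°] cycloidal, h=30: θ=316.7° here. β=20.8, B=64.1. 30·(0.3245 − sin(2π·0.3245)/(2π)) = 5.4737 → s = 51.4737

51.4737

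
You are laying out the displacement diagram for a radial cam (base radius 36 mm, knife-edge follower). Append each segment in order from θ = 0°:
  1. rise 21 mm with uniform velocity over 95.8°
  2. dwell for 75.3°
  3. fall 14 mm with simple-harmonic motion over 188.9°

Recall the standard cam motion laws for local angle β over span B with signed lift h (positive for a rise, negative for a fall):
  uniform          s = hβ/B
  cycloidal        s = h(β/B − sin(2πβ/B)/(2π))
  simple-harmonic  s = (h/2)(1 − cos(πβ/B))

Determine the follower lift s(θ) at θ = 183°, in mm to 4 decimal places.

seg 1 [0°–95.8°] uniform, h=21: full span → s += 21 → s = 21.0000
seg 2 [95.8°–171.1°] dwell: s stays 21.0000
seg 3 [171.1°–360°] simple-harmonic, h=-14: θ=183° here. β=11.9, B=188.9. -14/2·(1 − cos(π·0.0630)) = -0.1366 → s = 20.8634

20.8634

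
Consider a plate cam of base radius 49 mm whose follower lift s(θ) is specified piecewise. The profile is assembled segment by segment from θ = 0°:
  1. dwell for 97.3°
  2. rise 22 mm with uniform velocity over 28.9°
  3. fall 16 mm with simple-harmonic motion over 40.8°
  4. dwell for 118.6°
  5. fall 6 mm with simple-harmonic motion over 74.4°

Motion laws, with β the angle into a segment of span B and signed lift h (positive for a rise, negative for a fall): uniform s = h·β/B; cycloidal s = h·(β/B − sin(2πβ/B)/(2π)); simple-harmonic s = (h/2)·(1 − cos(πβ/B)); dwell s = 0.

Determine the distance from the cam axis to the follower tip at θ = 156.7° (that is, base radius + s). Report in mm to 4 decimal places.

seg 1 [0°–97.3°] dwell: s stays 0.0000
seg 2 [97.3°–126.2°] uniform, h=22: full span → s += 22 → s = 22.0000
seg 3 [126.2°–167°] simple-harmonic, h=-16: θ=156.7° here. β=30.5, B=40.8. -16/2·(1 − cos(π·0.7475)) = -13.6131 → s = 8.3869
radial distance = base radius + s = 49 + 8.3869 = 57.3869

57.3869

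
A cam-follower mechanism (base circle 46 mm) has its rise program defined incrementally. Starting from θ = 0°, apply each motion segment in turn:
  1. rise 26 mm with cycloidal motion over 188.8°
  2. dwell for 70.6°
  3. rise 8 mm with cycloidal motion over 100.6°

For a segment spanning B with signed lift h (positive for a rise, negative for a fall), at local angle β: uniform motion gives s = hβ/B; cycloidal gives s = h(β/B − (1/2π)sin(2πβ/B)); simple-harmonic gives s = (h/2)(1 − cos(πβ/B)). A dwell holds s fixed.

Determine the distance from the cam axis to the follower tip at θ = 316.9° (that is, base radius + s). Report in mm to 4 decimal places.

seg 1 [0°–188.8°] cycloidal, h=26: full span → s += 26 → s = 26.0000
seg 2 [188.8°–259.4°] dwell: s stays 26.0000
seg 3 [259.4°–360°] cycloidal, h=8: θ=316.9° here. β=57.5, B=100.6. 8·(0.5716 − sin(2π·0.5716)/(2π)) = 5.1260 → s = 31.1260
radial distance = base radius + s = 46 + 31.1260 = 77.1260

77.1260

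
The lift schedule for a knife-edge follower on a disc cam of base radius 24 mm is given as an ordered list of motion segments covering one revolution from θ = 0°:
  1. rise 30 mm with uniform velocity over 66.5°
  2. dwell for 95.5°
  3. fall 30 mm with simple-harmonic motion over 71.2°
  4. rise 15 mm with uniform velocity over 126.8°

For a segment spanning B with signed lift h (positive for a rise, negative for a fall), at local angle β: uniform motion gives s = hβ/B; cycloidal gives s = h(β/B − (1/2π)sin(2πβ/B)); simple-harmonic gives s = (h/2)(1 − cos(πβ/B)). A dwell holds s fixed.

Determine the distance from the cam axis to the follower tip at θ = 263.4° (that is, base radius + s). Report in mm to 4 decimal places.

seg 1 [0°–66.5°] uniform, h=30: full span → s += 30 → s = 30.0000
seg 2 [66.5°–162°] dwell: s stays 30.0000
seg 3 [162°–233.2°] simple-harmonic, h=-30: full span → s += -30 → s = 0.0000
seg 4 [233.2°–360°] uniform, h=15: θ=263.4° here. β=30.2, B=126.8. 15·30.2/126.8 = 3.5726 → s = 3.5726
radial distance = base radius + s = 24 + 3.5726 = 27.5726

27.5726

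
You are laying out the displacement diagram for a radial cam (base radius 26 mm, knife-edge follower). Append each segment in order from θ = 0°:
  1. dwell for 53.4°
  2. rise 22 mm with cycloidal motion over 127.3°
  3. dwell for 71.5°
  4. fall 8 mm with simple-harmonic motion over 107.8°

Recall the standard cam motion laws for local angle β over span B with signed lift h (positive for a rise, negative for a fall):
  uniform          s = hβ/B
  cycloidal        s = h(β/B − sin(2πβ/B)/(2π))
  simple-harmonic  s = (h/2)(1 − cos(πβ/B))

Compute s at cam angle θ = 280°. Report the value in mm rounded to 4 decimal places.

seg 1 [0°–53.4°] dwell: s stays 0.0000
seg 2 [53.4°–180.7°] cycloidal, h=22: full span → s += 22 → s = 22.0000
seg 3 [180.7°–252.2°] dwell: s stays 22.0000
seg 4 [252.2°–360°] simple-harmonic, h=-8: θ=280° here. β=27.8, B=107.8. -8/2·(1 − cos(π·0.2579)) = -1.2425 → s = 20.7575

20.7575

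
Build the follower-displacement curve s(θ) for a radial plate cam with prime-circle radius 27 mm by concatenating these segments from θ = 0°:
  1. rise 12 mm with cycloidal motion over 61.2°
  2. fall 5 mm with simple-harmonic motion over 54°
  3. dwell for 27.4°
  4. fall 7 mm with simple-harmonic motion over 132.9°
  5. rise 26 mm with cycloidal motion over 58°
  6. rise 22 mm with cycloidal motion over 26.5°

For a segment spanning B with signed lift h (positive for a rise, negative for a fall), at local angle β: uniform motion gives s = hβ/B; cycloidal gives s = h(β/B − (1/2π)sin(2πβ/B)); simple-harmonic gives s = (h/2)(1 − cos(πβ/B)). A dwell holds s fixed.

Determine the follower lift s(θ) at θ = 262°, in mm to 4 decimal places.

seg 1 [0°–61.2°] cycloidal, h=12: full span → s += 12 → s = 12.0000
seg 2 [61.2°–115.2°] simple-harmonic, h=-5: full span → s += -5 → s = 7.0000
seg 3 [115.2°–142.6°] dwell: s stays 7.0000
seg 4 [142.6°–275.5°] simple-harmonic, h=-7: θ=262° here. β=119.4, B=132.9. -7/2·(1 − cos(π·0.8984)) = -6.8233 → s = 0.1767

0.1767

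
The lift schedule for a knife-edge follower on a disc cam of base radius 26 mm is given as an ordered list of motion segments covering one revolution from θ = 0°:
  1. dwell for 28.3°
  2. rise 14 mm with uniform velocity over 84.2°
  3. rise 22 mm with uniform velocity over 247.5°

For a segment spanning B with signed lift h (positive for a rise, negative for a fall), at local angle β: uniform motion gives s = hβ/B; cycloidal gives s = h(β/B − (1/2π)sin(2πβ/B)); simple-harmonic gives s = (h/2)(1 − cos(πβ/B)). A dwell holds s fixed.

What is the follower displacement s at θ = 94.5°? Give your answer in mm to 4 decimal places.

seg 1 [0°–28.3°] dwell: s stays 0.0000
seg 2 [28.3°–112.5°] uniform, h=14: θ=94.5° here. β=66.2, B=84.2. 14·66.2/84.2 = 11.0071 → s = 11.0071

11.0071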